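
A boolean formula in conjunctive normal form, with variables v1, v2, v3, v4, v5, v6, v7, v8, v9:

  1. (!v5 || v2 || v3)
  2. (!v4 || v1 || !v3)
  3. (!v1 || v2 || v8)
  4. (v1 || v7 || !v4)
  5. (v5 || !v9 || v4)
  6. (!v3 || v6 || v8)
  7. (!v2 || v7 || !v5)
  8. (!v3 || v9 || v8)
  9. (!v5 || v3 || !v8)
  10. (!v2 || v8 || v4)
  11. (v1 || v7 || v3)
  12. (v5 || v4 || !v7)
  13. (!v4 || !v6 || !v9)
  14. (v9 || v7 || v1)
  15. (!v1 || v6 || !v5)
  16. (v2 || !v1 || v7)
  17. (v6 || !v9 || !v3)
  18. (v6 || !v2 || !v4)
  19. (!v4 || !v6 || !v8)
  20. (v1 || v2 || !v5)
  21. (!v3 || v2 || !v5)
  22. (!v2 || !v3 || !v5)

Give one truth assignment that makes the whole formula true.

v1=True, v2=True, v3=False, v4=True, v5=True, v6=True, v7=True, v8=False, v9=False

Check each clause:
  1. (v2 || v3 || !v5) — v2 is true.
  2. (v1 || !v3 || !v4) — v1 is true.
  3. (v8 || v2 || !v1) — v2 is true.
  4. (v7 || !v4 || v1) — v1 is true.
  5. (v4 || v5 || !v9) — v4 is true.
  6. (v8 || !v3 || v6) — !v3 is true.
  7. (!v2 || v7 || !v5) — v7 is true.
  8. (!v3 || v8 || v9) — !v3 is true.
  9. (!v5 || !v8 || v3) — !v8 is true.
  10. (v4 || v8 || !v2) — v4 is true.
  11. (v7 || v3 || v1) — v1 is true.
  12. (v4 || !v7 || v5) — v4 is true.
  13. (!v6 || !v4 || !v9) — !v9 is true.
  14. (v9 || v1 || v7) — v1 is true.
  15. (!v5 || v6 || !v1) — v6 is true.
  16. (!v1 || v7 || v2) — v2 is true.
  17. (!v9 || !v3 || v6) — !v3 is true.
  18. (v6 || !v4 || !v2) — v6 is true.
  19. (!v8 || !v6 || !v4) — !v8 is true.
  20. (v2 || !v5 || v1) — v1 is true.
  21. (v2 || !v5 || !v3) — v2 is true.
  22. (!v5 || !v2 || !v3) — !v3 is true.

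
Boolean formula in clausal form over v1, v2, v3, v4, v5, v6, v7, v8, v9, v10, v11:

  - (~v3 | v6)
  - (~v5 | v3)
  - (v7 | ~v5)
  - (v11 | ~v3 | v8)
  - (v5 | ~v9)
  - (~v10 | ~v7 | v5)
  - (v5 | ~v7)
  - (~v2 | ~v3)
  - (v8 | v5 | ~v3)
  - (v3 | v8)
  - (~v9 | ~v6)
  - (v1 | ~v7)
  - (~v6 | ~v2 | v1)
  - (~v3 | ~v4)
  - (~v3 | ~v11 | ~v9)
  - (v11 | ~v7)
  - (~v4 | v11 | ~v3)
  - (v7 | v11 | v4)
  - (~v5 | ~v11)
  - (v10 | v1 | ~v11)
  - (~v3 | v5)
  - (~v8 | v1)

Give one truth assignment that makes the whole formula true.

Pure literal: v1 appears only positively; assign v1 = True.
v2 occurs only negated in the remaining clauses — set v2 = False.
Set v3 = False and propagate.
  then v5 is forced to False.
  then v9 is forced to False.
  then v7 is forced to False.
  then v8 is forced to True.
The remaining clauses are satisfied by v4 = True, v6 = True, v10 = False, v11 = True.

v1 = 1, v2 = 0, v3 = 0, v4 = 1, v5 = 0, v6 = 1, v7 = 0, v8 = 1, v9 = 0, v10 = 0, v11 = 1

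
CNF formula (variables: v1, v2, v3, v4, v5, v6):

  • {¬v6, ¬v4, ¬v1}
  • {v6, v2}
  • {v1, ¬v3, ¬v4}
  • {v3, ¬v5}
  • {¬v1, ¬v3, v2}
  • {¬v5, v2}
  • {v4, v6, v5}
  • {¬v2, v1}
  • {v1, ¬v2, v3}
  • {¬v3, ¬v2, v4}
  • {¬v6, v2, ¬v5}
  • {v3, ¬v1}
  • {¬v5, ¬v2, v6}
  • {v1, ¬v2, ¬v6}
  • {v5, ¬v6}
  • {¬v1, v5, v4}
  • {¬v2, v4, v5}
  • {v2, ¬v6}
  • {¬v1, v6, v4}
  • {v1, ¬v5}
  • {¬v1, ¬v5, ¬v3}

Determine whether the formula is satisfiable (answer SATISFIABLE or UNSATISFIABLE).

SATISFIABLE

Try v1 = True.
  then v3 is forced to True.
  then v2 is forced to True.
  then v4 is forced to True.
  then v6 is forced to False.
  then v5 is forced to False.
Every clause has at least one true literal under this assignment.
So v1=1, v2=1, v3=1, v4=1, v5=0, v6=0 is a satisfying assignment.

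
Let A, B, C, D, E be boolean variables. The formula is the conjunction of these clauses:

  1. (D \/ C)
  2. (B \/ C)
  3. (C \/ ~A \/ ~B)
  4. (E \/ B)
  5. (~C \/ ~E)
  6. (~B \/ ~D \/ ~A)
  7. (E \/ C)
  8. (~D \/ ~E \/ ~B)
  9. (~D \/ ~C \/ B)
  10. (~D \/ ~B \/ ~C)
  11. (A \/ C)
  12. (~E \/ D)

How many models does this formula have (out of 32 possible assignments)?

Satisfying assignments:
  A=0 B=1 C=1 D=0 E=0
  A=1 B=1 C=1 D=0 E=0
Count: 2.

2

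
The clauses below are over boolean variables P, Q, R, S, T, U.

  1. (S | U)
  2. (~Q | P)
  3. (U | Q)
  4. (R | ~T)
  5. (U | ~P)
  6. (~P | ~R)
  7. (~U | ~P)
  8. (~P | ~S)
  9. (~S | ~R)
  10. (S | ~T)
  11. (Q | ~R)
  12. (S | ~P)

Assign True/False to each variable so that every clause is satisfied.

Pure literal: T appears only negated; assign T = False.
Branch on P: take P = False.
  then Q is forced to False.
  then U is forced to True.
  then R is forced to False.
S is now unconstrained; take S = False.

P=False  Q=False  R=False  S=False  T=False  U=True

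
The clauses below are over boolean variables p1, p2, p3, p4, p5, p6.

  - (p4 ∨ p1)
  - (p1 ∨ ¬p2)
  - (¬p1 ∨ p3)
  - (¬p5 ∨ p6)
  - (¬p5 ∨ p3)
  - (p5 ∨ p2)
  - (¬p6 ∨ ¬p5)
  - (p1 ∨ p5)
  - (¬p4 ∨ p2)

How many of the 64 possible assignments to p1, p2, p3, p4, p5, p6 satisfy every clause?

4

Satisfying assignments:
  p1=1 p2=1 p3=1 p4=0 p5=0 p6=0
  p1=1 p2=1 p3=1 p4=0 p5=0 p6=1
  p1=1 p2=1 p3=1 p4=1 p5=0 p6=0
  p1=1 p2=1 p3=1 p4=1 p5=0 p6=1
That's 4 in total.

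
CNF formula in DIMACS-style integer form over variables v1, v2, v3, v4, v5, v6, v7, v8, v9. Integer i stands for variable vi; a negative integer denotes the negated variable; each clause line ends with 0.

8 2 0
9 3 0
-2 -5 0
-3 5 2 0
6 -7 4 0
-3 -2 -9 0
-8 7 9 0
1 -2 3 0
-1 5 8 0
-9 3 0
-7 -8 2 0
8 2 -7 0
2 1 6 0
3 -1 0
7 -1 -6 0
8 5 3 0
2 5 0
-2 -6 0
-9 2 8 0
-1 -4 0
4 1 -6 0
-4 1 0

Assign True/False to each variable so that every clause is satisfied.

v1 = False  v2 = True  v3 = True  v4 = False  v5 = False  v6 = False  v7 = False  v8 = False  v9 = False

Check each clause:
  1. {v2, v8} — v2 is true.
  2. {v9, v3} — v3 is true.
  3. {¬v5, ¬v2} — ¬v5 is true.
  4. {v2, v5, ¬v3} — v2 is true.
  5. {¬v7, v4, v6} — ¬v7 is true.
  6. {¬v9, ¬v3, ¬v2} — ¬v9 is true.
  7. {v9, ¬v8, v7} — ¬v8 is true.
  8. {¬v2, v3, v1} — v3 is true.
  9. {¬v1, v5, v8} — ¬v1 is true.
  10. {v3, ¬v9} — v3 is true.
  11. {v2, ¬v7, ¬v8} — ¬v8 is true.
  12. {v2, v8, ¬v7} — ¬v7 is true.
  13. {v2, v1, v6} — v2 is true.
  14. {v3, ¬v1} — v3 is true.
  15. {v7, ¬v6, ¬v1} — ¬v6 is true.
  16. {v8, v5, v3} — v3 is true.
  17. {v5, v2} — v2 is true.
  18. {¬v6, ¬v2} — ¬v6 is true.
  19. {v8, ¬v9, v2} — v2 is true.
  20. {¬v1, ¬v4} — ¬v4 is true.
  21. {v1, v4, ¬v6} — ¬v6 is true.
  22. {v1, ¬v4} — ¬v4 is true.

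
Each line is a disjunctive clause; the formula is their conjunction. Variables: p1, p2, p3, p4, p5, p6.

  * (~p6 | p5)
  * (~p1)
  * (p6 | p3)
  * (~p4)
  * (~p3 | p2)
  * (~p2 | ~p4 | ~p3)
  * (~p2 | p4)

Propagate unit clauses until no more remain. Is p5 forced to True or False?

(~p1) stands alone — p1 = False.
(~p4) stands alone — p4 = False.
(~p2 | p4) with p4 = False leaves only ~p2, so p2 = False.
In (p2 | ~p3), p2 is now false; ~p3 must hold, so p3 = False.
(p3 | p6) with p3 = False leaves only p6, so p6 = True.
(~p6 | p5) with p6 = True leaves only p5, so p5 = True.

True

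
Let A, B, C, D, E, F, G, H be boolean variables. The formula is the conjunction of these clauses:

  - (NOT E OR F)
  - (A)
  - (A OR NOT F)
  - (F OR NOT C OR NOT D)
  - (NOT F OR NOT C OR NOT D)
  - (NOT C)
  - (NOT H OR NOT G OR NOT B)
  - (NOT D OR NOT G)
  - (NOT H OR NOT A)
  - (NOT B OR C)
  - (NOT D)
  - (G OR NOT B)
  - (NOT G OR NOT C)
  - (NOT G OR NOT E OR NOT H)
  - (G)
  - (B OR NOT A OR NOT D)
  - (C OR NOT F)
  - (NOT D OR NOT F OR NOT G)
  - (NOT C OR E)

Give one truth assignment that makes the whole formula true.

A=True, B=False, C=False, D=False, E=False, F=False, G=True, H=False

The clause (A) is unit: A must be True.
(NOT C) is a unit clause, so C = False.
Unit propagation: (NOT H) forces H = False.
(NOT B) is a unit clause, so B = False.
(NOT D) is a unit clause, so D = False.
The clause (G) is unit: G must be True.
The clause (NOT F) is unit: F must be False.
(NOT E) is a unit clause, so E = False.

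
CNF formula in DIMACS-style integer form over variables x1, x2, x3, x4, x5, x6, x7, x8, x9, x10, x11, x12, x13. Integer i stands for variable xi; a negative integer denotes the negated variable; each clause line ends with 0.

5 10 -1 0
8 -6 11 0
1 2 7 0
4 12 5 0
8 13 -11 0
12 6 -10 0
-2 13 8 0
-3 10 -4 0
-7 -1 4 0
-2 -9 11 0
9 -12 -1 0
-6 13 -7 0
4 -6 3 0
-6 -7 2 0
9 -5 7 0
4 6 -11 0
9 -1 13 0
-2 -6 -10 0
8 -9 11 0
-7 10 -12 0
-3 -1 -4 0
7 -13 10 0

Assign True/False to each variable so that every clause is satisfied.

x8 occurs only positively in the remaining clauses — set x8 = True.
Set x1 = True and propagate.
Branch on x2: take x2 = False.
Try x3 = False.
The remaining clauses are satisfied by x4 = True, x5 = False, x6 = False, x7 = False, x9 = True, x10 = True, x11 = False, x12 = True, x13 = True.

x1=True, x2=False, x3=False, x4=True, x5=False, x6=False, x7=False, x8=True, x9=True, x10=True, x11=False, x12=True, x13=True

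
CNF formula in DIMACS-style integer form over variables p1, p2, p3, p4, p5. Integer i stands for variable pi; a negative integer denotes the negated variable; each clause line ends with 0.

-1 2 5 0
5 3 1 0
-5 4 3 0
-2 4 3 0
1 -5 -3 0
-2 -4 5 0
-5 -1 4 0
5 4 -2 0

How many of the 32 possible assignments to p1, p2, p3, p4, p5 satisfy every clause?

Split on p5, then p4.
  p5=1, p4=1: p2 free; 3 ways for (p1,p3) × 2^1 = 6.
  p5=1, p4=0: a clause becomes empty — 0.
  p5=0, p4=1: remaining (p1,p2,p3) ∈ {(0,0,1)} — 1.
  p5=0, p4=0: remaining (p1,p2,p3) ∈ {(0,0,1)} — 1.
Total: 6 + 0 + 1 + 1 = 8.

8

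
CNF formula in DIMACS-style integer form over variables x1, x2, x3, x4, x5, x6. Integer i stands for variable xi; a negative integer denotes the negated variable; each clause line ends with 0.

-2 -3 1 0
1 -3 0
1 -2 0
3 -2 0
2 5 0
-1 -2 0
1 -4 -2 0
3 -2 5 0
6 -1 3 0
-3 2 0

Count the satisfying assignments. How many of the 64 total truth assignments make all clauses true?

The models are:
  x1=F x2=F x3=F x4=F x5=T x6=F
  x1=F x2=F x3=F x4=F x5=T x6=T
  x1=F x2=F x3=F x4=T x5=T x6=F
  x1=F x2=F x3=F x4=T x5=T x6=T
  x1=T x2=F x3=F x4=F x5=T x6=T
  x1=T x2=F x3=F x4=T x5=T x6=T
That's 6 in total.

6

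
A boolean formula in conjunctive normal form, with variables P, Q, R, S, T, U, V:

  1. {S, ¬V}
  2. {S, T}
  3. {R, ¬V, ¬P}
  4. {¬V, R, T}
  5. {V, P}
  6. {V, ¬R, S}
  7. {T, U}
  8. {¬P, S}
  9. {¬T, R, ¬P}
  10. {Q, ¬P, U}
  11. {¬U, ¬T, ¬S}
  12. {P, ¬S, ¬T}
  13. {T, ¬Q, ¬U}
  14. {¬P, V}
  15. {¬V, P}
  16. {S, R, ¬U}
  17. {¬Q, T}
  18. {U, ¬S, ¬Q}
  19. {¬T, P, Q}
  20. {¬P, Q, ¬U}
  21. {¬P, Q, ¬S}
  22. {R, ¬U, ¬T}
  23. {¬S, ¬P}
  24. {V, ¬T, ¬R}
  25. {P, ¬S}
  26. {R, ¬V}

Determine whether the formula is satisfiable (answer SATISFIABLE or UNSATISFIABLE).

UNSATISFIABLE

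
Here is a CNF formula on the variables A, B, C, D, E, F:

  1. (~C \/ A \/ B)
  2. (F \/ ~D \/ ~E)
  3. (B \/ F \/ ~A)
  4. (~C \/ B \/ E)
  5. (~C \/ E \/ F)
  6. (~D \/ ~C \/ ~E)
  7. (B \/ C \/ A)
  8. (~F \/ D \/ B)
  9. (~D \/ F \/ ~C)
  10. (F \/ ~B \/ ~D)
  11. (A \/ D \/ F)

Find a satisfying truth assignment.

A=True  B=True  C=False  D=False  E=True  F=True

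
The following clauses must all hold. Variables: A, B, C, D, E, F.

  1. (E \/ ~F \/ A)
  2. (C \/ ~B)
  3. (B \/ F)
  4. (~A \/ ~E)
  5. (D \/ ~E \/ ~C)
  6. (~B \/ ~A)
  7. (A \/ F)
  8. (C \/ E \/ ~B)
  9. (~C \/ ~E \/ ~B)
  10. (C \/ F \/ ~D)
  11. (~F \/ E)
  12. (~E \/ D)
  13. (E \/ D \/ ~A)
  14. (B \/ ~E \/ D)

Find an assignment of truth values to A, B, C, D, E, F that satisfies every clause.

Branch on A: take A = False.
  then F is forced to True.
  then E is forced to True.
  then D is forced to True.
Set B = False and propagate.
C is now unconstrained; take C = False.
Every clause has at least one true literal under this assignment.

A = False, B = False, C = False, D = True, E = True, F = True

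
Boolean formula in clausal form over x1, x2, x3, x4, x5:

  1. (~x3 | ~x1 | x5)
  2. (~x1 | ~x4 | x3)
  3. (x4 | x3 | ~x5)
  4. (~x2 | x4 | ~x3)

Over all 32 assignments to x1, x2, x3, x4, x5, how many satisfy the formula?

Split on x3, then x4.
  x3=T, x4=T: x2 free; 3 ways for (x1,x5) × 2^1 = 6.
  x3=T, x4=F: remaining (x1,x2,x5) ∈ {(F,F,F); (F,F,T); (T,F,T)} — 3.
  x3=F, x4=T: remaining (x1,x2,x5) ∈ {(F,F,F); (F,F,T); (F,T,F); (F,T,T)} — 4.
  x3=F, x4=F: remaining (x1,x2,x5) ∈ {(F,F,F); (F,T,F); (T,F,F); (T,T,F)} — 4.
Total: 6 + 3 + 4 + 4 = 17.

17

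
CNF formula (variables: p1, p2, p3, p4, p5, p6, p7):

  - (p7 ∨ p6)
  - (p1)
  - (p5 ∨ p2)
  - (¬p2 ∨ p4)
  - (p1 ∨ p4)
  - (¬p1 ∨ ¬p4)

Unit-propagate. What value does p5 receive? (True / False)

True

Unit clause (p1) sets p1 = True.
From (¬p1 ∨ ¬p4) and p1 = True: p4 = False.
In (¬p2 ∨ p4), p4 is now false; ¬p2 must hold, so p2 = False.
In (p5 ∨ p2), p2 is now false; p5 must hold, so p5 = True.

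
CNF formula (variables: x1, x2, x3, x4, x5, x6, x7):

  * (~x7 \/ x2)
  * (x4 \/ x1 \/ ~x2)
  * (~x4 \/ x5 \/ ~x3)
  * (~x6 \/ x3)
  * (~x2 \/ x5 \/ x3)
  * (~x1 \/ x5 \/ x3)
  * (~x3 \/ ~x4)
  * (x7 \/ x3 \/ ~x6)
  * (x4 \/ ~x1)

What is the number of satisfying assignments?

13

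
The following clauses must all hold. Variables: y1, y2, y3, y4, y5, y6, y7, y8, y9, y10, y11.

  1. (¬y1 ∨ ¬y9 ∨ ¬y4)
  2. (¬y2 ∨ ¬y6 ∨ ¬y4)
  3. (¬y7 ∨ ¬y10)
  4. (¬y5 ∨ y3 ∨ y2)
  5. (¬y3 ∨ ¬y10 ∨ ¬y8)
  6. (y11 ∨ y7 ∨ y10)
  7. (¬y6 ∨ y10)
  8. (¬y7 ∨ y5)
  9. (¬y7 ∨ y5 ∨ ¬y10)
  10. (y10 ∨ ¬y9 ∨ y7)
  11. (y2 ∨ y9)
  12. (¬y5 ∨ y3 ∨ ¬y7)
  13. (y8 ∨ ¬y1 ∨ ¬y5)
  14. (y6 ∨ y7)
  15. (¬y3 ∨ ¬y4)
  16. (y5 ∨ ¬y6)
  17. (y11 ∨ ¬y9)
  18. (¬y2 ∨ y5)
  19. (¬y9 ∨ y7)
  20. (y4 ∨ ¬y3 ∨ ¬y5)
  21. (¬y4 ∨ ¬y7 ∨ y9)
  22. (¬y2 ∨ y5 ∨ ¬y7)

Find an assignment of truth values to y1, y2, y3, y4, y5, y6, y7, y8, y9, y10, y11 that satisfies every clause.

y1 = False, y2 = True, y3 = False, y4 = False, y5 = True, y6 = True, y7 = False, y8 = True, y9 = False, y10 = True, y11 = False

Check each clause:
  1. (¬y4 ∨ ¬y1 ∨ ¬y9) — ¬y4 is true.
  2. (¬y2 ∨ ¬y6 ∨ ¬y4) — ¬y4 is true.
  3. (¬y7 ∨ ¬y10) — ¬y7 is true.
  4. (y3 ∨ ¬y5 ∨ y2) — y2 is true.
  5. (¬y3 ∨ ¬y8 ∨ ¬y10) — ¬y3 is true.
  6. (y10 ∨ y11 ∨ y7) — y10 is true.
  7. (¬y6 ∨ y10) — y10 is true.
  8. (¬y7 ∨ y5) — ¬y7 is true.
  9. (¬y7 ∨ y5 ∨ ¬y10) — ¬y7 is true.
  10. (y7 ∨ ¬y9 ∨ y10) — y10 is true.
  11. (y2 ∨ y9) — y2 is true.
  12. (¬y7 ∨ ¬y5 ∨ y3) — ¬y7 is true.
  13. (y8 ∨ ¬y5 ∨ ¬y1) — y8 is true.
  14. (y6 ∨ y7) — y6 is true.
  15. (¬y4 ∨ ¬y3) — ¬y4 is true.
  16. (y5 ∨ ¬y6) — y5 is true.
  17. (¬y9 ∨ y11) — ¬y9 is true.
  18. (¬y2 ∨ y5) — y5 is true.
  19. (y7 ∨ ¬y9) — ¬y9 is true.
  20. (¬y5 ∨ y4 ∨ ¬y3) — ¬y3 is true.
  21. (¬y4 ∨ y9 ∨ ¬y7) — ¬y7 is true.
  22. (y5 ∨ ¬y2 ∨ ¬y7) — ¬y7 is true.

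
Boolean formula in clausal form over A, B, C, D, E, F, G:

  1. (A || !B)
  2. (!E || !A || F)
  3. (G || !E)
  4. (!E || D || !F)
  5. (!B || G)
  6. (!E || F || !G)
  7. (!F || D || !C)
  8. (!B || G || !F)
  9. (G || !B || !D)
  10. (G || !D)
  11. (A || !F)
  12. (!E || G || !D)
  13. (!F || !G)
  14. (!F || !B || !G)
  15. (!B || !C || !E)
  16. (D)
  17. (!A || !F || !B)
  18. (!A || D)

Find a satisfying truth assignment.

A = T, B = T, C = F, D = T, E = F, F = F, G = T

Check each clause:
  1. (!B || A) — A is true.
  2. (!E || F || !A) — !E is true.
  3. (!E || G) — !E is true.
  4. (!F || !E || D) — !F is true.
  5. (!B || G) — G is true.
  6. (F || !E || !G) — !E is true.
  7. (!F || !C || D) — !F is true.
  8. (!F || G || !B) — !F is true.
  9. (G || !B || !D) — G is true.
  10. (G || !D) — G is true.
  11. (!F || A) — A is true.
  12. (G || !E || !D) — !E is true.
  13. (!F || !G) — !F is true.
  14. (!G || !F || !B) — !F is true.
  15. (!B || !C || !E) — !E is true.
  16. (D) — D is true.
  17. (!A || !B || !F) — !F is true.
  18. (!A || D) — D is true.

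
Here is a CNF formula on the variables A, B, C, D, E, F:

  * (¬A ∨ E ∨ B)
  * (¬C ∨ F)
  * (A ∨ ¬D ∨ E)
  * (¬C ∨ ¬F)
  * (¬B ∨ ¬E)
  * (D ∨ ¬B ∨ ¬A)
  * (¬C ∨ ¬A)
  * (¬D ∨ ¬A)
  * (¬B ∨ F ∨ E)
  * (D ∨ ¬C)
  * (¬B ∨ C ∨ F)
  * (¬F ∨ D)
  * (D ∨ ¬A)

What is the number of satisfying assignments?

Satisfying assignments:
  A=F B=F C=F D=F E=F F=F
  A=F B=F C=F D=F E=T F=F
  A=F B=F C=F D=T E=T F=F
  A=F B=F C=F D=T E=T F=T
That's 4 in total.

4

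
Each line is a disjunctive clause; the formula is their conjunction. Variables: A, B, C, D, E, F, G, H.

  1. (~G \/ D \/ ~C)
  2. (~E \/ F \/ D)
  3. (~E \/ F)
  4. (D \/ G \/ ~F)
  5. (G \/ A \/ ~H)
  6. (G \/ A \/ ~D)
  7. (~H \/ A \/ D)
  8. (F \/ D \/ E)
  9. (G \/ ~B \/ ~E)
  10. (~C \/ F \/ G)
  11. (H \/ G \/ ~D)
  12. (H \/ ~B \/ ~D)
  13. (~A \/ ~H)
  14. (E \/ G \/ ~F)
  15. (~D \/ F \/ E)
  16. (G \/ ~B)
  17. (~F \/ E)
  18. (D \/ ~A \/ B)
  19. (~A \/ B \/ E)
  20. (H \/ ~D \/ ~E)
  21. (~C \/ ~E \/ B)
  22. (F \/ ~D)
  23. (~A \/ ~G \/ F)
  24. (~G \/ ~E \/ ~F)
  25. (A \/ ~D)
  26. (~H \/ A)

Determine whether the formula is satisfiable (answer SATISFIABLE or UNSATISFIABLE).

UNSATISFIABLE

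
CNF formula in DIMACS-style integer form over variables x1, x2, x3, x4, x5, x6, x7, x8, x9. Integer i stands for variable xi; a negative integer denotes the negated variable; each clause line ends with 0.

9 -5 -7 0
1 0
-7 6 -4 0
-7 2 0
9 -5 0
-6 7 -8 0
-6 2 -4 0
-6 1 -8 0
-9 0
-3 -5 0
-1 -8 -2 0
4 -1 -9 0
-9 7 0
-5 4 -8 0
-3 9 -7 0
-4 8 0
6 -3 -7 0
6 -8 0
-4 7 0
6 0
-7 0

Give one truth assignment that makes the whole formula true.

(x1) is a unit clause, so x1 = True.
The clause (!x9) is unit: x9 must be False.
(!x5) is a unit clause, so x5 = False.
(x6) is a unit clause, so x6 = True.
Unit propagation: (!x7) forces x7 = False.
Unit propagation: (!x8) forces x8 = False.
The clause (!x4) is unit: x4 must be False.
x2, x3 are now unconstrained; take x2 = False, x3 = False.
Every clause has at least one true literal under this assignment.
Check each clause:
  1. (!x7 || x9 || !x5) — !x5 is true.
  2. (x1) — x1 is true.
  3. (!x4 || !x7 || x6) — !x7 is true.
  4. (x2 || !x7) — !x7 is true.
  5. (!x5 || x9) — !x5 is true.
  6. (x7 || !x6 || !x8) — !x8 is true.
  7. (x2 || !x4 || !x6) — !x4 is true.
  8. (x1 || !x8 || !x6) — !x8 is true.
  9. (!x9) — !x9 is true.
  10. (!x5 || !x3) — !x5 is true.
  11. (!x8 || !x2 || !x1) — !x8 is true.
  12. (!x9 || x4 || !x1) — !x9 is true.
  13. (!x9 || x7) — !x9 is true.
  14. (x4 || !x5 || !x8) — !x8 is true.
  15. (!x3 || x9 || !x7) — !x3 is true.
  16. (!x4 || x8) — !x4 is true.
  17. (!x7 || x6 || !x3) — !x7 is true.
  18. (x6 || !x8) — !x8 is true.
  19. (!x4 || x7) — !x4 is true.
  20. (x6) — x6 is true.
  21. (!x7) — !x7 is true.

x1=T, x2=F, x3=F, x4=F, x5=F, x6=T, x7=F, x8=F, x9=F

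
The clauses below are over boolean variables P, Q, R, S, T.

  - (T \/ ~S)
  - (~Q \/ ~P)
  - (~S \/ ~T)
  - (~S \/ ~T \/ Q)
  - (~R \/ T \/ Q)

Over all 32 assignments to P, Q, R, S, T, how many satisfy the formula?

10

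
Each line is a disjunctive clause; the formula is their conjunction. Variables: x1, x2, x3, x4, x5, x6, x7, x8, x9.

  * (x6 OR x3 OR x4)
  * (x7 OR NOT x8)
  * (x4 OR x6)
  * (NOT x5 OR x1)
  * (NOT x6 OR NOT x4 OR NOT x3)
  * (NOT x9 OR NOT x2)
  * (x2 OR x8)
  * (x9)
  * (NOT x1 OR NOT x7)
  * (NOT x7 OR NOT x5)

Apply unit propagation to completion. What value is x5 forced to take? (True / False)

False

(x9) stands alone — x9 = True.
In (NOT x2 OR NOT x9), NOT x9 is now false; NOT x2 must hold, so x2 = False.
In (x8 OR x2), x2 is now false; x8 must hold, so x8 = True.
(x7 OR NOT x8) with x8 = True leaves only x7, so x7 = True.
In (NOT x7 OR NOT x1), NOT x7 is now false; NOT x1 must hold, so x1 = False.
In (NOT x5 OR x1), x1 is now false; NOT x5 must hold, so x5 = False.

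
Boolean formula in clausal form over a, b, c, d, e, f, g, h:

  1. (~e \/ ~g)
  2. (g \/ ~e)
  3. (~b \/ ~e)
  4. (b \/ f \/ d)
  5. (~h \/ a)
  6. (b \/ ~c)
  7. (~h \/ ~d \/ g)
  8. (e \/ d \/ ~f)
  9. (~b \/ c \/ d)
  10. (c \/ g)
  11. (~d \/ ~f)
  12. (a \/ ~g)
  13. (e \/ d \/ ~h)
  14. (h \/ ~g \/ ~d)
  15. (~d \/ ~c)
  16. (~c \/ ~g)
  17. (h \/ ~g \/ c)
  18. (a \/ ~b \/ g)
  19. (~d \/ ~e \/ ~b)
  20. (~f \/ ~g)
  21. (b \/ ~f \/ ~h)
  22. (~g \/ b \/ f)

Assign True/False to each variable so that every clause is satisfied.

a = T  b = T  c = F  d = T  e = F  f = F  g = T  h = T

Pure literal: a appears only positively; assign a = True.
Branch on b: take b = True.
  then e is forced to False.
Try c = False.
  then d is forced to True.
  then g is forced to True.
  then f is forced to False.
  then h is forced to True.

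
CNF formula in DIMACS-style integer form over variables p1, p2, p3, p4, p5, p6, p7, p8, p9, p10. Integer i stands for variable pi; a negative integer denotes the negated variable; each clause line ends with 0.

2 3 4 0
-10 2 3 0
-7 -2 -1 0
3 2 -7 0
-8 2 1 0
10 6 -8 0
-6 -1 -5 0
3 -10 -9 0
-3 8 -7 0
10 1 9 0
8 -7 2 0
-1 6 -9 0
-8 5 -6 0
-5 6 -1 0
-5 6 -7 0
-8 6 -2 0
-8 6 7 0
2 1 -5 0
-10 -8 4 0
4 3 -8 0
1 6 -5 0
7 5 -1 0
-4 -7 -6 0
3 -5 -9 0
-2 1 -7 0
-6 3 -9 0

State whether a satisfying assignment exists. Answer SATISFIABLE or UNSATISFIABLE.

SATISFIABLE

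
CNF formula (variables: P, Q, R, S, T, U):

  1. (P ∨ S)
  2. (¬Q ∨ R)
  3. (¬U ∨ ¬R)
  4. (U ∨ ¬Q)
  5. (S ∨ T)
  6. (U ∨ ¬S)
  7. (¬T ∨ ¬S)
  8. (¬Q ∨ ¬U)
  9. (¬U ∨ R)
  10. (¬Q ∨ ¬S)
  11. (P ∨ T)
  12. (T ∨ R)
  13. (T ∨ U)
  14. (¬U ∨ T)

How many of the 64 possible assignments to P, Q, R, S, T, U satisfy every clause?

2

Satisfying assignments:
  P=T Q=F R=F S=F T=T U=F
  P=T Q=F R=T S=F T=T U=F
That's 2 in total.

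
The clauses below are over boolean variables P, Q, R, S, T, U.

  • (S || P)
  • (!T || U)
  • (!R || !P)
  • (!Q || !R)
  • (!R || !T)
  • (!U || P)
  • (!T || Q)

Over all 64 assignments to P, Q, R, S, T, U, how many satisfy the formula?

13

Case analysis on P and R:
  P=1, R=1: a clause becomes empty — 0.
  P=1, R=0: S free; 5 ways for (Q,T,U) × 2^1 = 10.
  P=0, R=1: remaining (Q,S,T,U) ∈ {(0,1,0,0)} — 1.
  P=0, R=0: remaining (Q,S,T,U) ∈ {(0,1,0,0); (1,1,0,0)} — 2.
Total: 0 + 10 + 1 + 2 = 13.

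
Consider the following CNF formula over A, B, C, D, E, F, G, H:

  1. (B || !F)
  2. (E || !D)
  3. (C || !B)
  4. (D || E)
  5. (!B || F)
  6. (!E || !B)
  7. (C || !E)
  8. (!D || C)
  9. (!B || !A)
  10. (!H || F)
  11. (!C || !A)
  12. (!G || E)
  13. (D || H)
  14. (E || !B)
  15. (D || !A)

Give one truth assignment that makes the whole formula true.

A=F  B=F  C=T  D=T  E=T  F=F  G=T  H=F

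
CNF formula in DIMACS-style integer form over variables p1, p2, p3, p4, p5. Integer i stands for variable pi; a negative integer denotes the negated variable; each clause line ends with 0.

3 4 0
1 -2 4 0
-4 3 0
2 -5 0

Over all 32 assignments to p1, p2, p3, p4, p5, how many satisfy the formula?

Case analysis on p4 and p2:
  p4=T, p2=T: remaining (p1,p3,p5) ∈ {(F,T,F); (F,T,T); (T,T,F); (T,T,T)} — 4.
  p4=T, p2=F: remaining (p1,p3,p5) ∈ {(F,T,F); (T,T,F)} — 2.
  p4=F, p2=T: remaining (p1,p3,p5) ∈ {(T,T,F); (T,T,T)} — 2.
  p4=F, p2=F: remaining (p1,p3,p5) ∈ {(F,T,F); (T,T,F)} — 2.
Total: 4 + 2 + 2 + 2 = 10.

10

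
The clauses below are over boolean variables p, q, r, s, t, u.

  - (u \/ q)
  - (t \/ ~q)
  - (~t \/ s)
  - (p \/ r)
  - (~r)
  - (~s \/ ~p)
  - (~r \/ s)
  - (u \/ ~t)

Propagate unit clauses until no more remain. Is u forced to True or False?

(~r) is a unit clause: r = False.
(p \/ r): since r = False, the clause reduces to (p). p = True.
(~p \/ ~s): since p = True, the clause reduces to (~s). s = False.
(s \/ ~t) with s = False leaves only ~t, so t = False.
From (t \/ ~q) and t = False: q = False.
In (q \/ u), q is now false; u must hold, so u = True.

True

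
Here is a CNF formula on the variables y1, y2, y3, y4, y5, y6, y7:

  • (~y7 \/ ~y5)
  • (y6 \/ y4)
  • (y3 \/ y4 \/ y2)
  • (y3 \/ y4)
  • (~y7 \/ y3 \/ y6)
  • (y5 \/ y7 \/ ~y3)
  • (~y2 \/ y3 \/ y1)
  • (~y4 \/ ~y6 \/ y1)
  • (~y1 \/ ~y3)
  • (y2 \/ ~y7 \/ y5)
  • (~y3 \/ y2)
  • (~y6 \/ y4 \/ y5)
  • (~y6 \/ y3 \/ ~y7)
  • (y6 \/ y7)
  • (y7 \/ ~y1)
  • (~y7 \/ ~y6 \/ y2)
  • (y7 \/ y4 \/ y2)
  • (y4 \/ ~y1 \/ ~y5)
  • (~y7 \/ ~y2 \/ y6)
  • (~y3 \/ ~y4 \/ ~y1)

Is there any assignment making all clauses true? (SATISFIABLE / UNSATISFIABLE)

Try y1 = False.
Try y2 = True.
  then y3 is forced to True.
Branch on y4: take y4 = False.
  then y6 is forced to True.
  then y5 is forced to True.
  then y7 is forced to False.
So y1=F, y2=T, y3=T, y4=F, y5=T, y6=T, y7=F is a satisfying assignment.

SATISFIABLE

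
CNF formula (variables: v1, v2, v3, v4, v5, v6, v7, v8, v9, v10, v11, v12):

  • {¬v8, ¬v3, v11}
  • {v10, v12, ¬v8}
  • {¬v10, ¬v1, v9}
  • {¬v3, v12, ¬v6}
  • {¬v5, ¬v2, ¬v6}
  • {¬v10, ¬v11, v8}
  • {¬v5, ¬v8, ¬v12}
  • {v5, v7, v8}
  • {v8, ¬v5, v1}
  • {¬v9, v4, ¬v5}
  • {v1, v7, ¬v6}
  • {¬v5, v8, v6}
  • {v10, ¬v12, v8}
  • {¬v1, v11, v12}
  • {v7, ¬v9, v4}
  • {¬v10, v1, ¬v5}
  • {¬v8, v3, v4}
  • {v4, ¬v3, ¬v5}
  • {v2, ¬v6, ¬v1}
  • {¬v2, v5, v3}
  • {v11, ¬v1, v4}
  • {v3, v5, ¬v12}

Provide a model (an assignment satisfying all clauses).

Set v1 = False and propagate.
The remaining clauses are satisfied by v2 = True, v3 = True, v4 = False, v5 = False, v6 = False, v7 = False, v8 = True, v9 = False, v10 = True, v11 = True, v12 = True.

v1=False  v2=True  v3=True  v4=False  v5=False  v6=False  v7=False  v8=True  v9=False  v10=True  v11=True  v12=True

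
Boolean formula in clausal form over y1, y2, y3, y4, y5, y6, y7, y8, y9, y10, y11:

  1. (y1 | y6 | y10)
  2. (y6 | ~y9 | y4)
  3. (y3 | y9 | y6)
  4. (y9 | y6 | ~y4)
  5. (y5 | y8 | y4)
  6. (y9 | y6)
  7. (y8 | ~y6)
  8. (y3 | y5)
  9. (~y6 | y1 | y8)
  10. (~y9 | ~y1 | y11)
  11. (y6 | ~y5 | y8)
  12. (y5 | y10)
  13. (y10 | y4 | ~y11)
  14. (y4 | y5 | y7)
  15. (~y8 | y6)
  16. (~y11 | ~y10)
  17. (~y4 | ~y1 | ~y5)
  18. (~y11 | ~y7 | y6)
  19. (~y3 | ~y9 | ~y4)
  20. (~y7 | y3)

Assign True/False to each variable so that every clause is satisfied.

Branch on y1: take y1 = False.
Branch on y3: take y3 = True.
Branch on y4: take y4 = True.
  then y9 is forced to False.
  then y6 is forced to True.
  then y8 is forced to True.
The remaining clauses are satisfied by y2 = False, y5 = True, y7 = False, y10 = False, y11 = False.

y1=0  y2=0  y3=1  y4=1  y5=1  y6=1  y7=0  y8=1  y9=0  y10=0  y11=0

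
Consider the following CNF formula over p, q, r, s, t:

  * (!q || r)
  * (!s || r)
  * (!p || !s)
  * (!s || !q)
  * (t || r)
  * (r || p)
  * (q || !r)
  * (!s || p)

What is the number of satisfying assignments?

The models are:
  p=0 q=1 r=1 s=0 t=0
  p=0 q=1 r=1 s=0 t=1
  p=1 q=0 r=0 s=0 t=1
  p=1 q=1 r=1 s=0 t=0
  p=1 q=1 r=1 s=0 t=1
That's 5 in total.

5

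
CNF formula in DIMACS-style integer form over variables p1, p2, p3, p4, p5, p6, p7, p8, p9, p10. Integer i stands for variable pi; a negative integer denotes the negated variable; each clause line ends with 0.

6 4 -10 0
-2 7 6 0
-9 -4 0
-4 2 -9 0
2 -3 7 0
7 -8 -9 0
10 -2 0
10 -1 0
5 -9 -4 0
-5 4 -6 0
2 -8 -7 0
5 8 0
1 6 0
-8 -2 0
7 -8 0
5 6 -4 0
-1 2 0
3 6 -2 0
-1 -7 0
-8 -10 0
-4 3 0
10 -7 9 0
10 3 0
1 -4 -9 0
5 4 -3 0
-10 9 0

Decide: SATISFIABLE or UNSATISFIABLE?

UNSATISFIABLE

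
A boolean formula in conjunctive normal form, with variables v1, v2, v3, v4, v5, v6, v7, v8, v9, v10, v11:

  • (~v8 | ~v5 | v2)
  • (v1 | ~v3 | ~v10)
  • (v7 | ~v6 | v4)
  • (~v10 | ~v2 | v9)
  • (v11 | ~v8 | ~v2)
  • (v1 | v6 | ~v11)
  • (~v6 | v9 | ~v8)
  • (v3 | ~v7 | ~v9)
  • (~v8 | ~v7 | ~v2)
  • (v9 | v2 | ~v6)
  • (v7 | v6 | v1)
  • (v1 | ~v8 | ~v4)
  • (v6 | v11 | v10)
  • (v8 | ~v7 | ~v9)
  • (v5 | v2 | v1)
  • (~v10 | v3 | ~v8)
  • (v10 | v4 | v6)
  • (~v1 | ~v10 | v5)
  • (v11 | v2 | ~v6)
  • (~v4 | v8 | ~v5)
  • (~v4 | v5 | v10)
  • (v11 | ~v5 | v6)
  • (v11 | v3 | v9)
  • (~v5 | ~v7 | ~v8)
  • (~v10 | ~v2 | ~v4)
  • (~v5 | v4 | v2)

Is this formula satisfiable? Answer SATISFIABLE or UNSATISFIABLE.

Try v1 = True.
Branch on v2: take v2 = True.
Set v3 = True and propagate.
The remaining clauses are satisfied by v4 = False, v5 = True, v6 = True, v7 = True, v8 = False, v9 = False, v10 = False, v11 = False.
Every clause has at least one true literal under this assignment.
So v1=T, v2=T, v3=T, v4=F, v5=T, v6=T, v7=T, v8=F, v9=F, v10=F, v11=F is a satisfying assignment.

SATISFIABLE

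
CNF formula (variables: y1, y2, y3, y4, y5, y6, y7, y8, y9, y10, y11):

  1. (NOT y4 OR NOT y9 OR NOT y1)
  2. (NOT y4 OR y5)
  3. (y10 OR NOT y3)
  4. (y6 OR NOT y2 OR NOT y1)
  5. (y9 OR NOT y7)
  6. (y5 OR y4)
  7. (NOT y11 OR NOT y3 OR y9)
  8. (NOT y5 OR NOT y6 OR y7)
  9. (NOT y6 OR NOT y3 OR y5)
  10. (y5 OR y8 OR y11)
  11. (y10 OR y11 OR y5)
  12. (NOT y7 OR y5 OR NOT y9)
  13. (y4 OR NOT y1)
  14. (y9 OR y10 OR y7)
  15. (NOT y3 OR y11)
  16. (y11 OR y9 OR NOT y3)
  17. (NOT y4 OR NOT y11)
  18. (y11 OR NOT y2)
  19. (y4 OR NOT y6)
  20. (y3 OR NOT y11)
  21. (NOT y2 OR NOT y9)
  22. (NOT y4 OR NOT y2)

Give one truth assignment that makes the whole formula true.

y1=F, y2=F, y3=F, y4=T, y5=T, y6=T, y7=T, y8=T, y9=T, y10=T, y11=F

Pure literal: y1 appears only negated; assign y1 = False.
y2 occurs only negated in the remaining clauses — set y2 = False.
Branch on y3: take y3 = False.
  then y11 is forced to False.
The remaining clauses are satisfied by y4 = True, y5 = True, y6 = True, y7 = True, y8 = True, y9 = True, y10 = True.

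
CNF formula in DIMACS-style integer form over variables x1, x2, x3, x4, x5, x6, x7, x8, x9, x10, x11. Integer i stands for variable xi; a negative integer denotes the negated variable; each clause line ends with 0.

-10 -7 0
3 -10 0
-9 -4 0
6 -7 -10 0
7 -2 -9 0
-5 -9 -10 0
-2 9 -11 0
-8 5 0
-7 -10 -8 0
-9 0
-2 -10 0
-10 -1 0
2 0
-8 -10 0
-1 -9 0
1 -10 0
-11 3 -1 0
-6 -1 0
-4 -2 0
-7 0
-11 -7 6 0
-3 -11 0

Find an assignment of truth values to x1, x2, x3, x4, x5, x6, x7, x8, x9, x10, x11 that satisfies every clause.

Unit propagation: (~x9) forces x9 = False.
The clause (x2) is unit: x2 must be True.
Unit propagation: (~x11) forces x11 = False.
Unit propagation: (~x10) forces x10 = False.
(~x4) is a unit clause, so x4 = False.
Unit propagation: (~x7) forces x7 = False.
Pure literal: x6 appears only negated; assign x6 = False.
x8 occurs only negated in the remaining clauses — set x8 = False.
x1, x3, x5 are now unconstrained; take x1 = True, x3 = True, x5 = False.
Every clause has at least one true literal under this assignment.

x1=1, x2=1, x3=1, x4=0, x5=0, x6=0, x7=0, x8=0, x9=0, x10=0, x11=0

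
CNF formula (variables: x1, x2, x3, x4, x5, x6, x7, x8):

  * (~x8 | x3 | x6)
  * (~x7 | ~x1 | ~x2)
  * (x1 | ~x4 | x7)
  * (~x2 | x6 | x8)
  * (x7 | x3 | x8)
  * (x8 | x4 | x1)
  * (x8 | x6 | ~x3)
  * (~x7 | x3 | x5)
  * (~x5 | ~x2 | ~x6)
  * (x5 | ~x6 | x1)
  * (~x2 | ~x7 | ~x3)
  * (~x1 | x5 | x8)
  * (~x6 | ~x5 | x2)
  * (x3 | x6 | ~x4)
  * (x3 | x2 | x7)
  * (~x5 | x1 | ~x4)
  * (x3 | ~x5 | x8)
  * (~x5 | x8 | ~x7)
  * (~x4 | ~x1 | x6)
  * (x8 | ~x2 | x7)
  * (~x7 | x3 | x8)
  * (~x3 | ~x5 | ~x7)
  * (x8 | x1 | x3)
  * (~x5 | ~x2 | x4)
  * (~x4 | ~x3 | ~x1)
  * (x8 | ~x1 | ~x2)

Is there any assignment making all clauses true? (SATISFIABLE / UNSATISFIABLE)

SATISFIABLE

Set x1 = False and propagate.
Branch on x2: take x2 = False.
The remaining clauses are satisfied by x3 = True, x4 = False, x5 = True, x6 = False, x7 = False, x8 = True.
Every clause has at least one true literal under this assignment.
So x1=False, x2=False, x3=True, x4=False, x5=True, x6=False, x7=False, x8=True is a satisfying assignment.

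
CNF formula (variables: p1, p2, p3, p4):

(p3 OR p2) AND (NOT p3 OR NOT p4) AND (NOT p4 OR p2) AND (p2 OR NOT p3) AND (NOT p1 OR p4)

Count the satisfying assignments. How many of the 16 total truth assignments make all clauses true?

4

The models are:
  p1=F p2=T p3=F p4=F
  p1=F p2=T p3=F p4=T
  p1=F p2=T p3=T p4=F
  p1=T p2=T p3=F p4=T
Count: 4.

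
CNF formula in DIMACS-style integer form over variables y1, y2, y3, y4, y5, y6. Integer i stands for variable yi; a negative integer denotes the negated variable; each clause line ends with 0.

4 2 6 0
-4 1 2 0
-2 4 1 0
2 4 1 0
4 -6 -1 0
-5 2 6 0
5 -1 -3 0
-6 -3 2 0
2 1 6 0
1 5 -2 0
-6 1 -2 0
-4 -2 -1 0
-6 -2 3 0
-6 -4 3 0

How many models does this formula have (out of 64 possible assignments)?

6

Satisfying assignments:
  y1=0 y2=1 y3=0 y4=1 y5=1 y6=0
  y1=0 y2=1 y3=1 y4=1 y5=1 y6=0
  y1=1 y2=0 y3=0 y4=1 y5=0 y6=0
  y1=1 y2=1 y3=0 y4=0 y5=0 y6=0
  y1=1 y2=1 y3=0 y4=0 y5=1 y6=0
  y1=1 y2=1 y3=1 y4=0 y5=1 y6=0
That's 6 in total.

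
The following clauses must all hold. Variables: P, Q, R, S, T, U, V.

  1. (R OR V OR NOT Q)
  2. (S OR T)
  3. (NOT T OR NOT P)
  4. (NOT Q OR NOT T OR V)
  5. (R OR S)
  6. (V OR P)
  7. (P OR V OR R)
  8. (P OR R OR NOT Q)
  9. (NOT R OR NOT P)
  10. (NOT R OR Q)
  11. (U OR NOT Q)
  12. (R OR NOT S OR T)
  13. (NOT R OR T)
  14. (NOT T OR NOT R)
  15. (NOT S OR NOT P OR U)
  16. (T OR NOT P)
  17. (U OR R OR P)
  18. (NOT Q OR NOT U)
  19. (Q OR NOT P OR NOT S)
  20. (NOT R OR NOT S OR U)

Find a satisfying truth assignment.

P = False, Q = False, R = False, S = True, T = True, U = True, V = True

Pure literal: V appears only positively; assign V = True.
Try P = False.
The remaining clauses are satisfied by Q = False, R = False, S = True, T = True, U = True.
Every clause has at least one true literal under this assignment.
Check each clause:
  1. (V OR R OR NOT Q) — NOT Q is true.
  2. (S OR T) — S is true.
  3. (NOT T OR NOT P) — NOT P is true.
  4. (NOT Q OR V OR NOT T) — NOT Q is true.
  5. (R OR S) — S is true.
  6. (V OR P) — V is true.
  7. (P OR R OR V) — V is true.
  8. (P OR NOT Q OR R) — NOT Q is true.
  9. (NOT P OR NOT R) — NOT R is true.
  10. (Q OR NOT R) — NOT R is true.
  11. (NOT Q OR U) — NOT Q is true.
  12. (T OR NOT S OR R) — T is true.
  13. (T OR NOT R) — NOT R is true.
  14. (NOT R OR NOT T) — NOT R is true.
  15. (NOT P OR U OR NOT S) — U is true.
  16. (NOT P OR T) — T is true.
  17. (R OR P OR U) — U is true.
  18. (NOT U OR NOT Q) — NOT Q is true.
  19. (NOT P OR Q OR NOT S) — NOT P is true.
  20. (U OR NOT R OR NOT S) — NOT R is true.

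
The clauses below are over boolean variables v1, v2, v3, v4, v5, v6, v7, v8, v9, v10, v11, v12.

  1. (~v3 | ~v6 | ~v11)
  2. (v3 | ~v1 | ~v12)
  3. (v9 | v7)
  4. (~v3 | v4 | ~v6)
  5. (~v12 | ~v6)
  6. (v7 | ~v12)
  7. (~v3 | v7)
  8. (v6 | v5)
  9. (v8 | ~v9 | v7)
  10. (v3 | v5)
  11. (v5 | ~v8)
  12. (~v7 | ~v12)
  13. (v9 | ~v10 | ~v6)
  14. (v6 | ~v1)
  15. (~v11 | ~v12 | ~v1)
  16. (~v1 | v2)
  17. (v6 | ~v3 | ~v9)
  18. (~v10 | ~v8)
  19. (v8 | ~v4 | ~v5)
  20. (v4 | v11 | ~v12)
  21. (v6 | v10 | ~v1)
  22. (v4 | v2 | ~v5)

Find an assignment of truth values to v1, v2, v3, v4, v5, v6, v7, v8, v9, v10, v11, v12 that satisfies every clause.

v1=False, v2=True, v3=True, v4=False, v5=True, v6=False, v7=True, v8=True, v9=False, v10=False, v11=False, v12=False

Pure literal: v1 appears only negated; assign v1 = False.
Pure literal: v2 appears only positively; assign v2 = True.
Set v3 = True and propagate.
  then v7 is forced to True.
  then v12 is forced to False.
For the remaining variables, v4 = False, v5 = True, v6 = False, v8 = True, v9 = False, v10 = False, v11 = False works.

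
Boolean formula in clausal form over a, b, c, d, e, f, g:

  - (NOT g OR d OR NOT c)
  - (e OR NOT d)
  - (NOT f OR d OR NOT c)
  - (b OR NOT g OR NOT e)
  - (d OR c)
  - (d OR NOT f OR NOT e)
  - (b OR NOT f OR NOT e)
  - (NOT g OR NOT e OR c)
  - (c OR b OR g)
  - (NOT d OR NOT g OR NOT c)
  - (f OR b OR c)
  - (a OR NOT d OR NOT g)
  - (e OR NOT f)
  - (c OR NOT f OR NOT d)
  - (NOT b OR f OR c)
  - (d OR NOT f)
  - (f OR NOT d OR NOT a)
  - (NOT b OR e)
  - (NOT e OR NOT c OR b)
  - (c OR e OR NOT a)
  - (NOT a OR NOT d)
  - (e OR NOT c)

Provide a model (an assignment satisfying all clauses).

a=False, b=True, c=True, d=True, e=True, f=True, g=False

Check each clause:
  1. (d OR NOT c OR NOT g) — NOT g is true.
  2. (NOT d OR e) — e is true.
  3. (d OR NOT f OR NOT c) — d is true.
  4. (NOT e OR NOT g OR b) — NOT g is true.
  5. (d OR c) — c is true.
  6. (d OR NOT e OR NOT f) — d is true.
  7. (NOT e OR b OR NOT f) — b is true.
  8. (NOT e OR c OR NOT g) — c is true.
  9. (g OR b OR c) — b is true.
  10. (NOT c OR NOT g OR NOT d) — NOT g is true.
  11. (c OR f OR b) — b is true.
  12. (NOT g OR NOT d OR a) — NOT g is true.
  13. (e OR NOT f) — e is true.
  14. (NOT d OR NOT f OR c) — c is true.
  15. (NOT b OR c OR f) — c is true.
  16. (d OR NOT f) — d is true.
  17. (NOT d OR NOT a OR f) — f is true.
  18. (NOT b OR e) — e is true.
  19. (NOT e OR b OR NOT c) — b is true.
  20. (c OR NOT a OR e) — c is true.
  21. (NOT d OR NOT a) — NOT a is true.
  22. (NOT c OR e) — e is true.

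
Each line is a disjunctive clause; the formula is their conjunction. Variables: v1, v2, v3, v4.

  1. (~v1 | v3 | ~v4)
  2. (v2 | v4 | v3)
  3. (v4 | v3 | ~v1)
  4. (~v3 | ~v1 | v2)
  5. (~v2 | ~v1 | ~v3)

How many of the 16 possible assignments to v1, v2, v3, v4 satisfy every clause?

7

Split on v3, then v1.
  v3=1, v1=1: a clause becomes empty — 0.
  v3=1, v1=0: remaining (v2,v4) ∈ {(0,0); (0,1); (1,0); (1,1)} — 4.
  v3=0, v1=1: a clause becomes empty — 0.
  v3=0, v1=0: remaining (v2,v4) ∈ {(0,1); (1,0); (1,1)} — 3.
Total: 0 + 4 + 0 + 3 = 7.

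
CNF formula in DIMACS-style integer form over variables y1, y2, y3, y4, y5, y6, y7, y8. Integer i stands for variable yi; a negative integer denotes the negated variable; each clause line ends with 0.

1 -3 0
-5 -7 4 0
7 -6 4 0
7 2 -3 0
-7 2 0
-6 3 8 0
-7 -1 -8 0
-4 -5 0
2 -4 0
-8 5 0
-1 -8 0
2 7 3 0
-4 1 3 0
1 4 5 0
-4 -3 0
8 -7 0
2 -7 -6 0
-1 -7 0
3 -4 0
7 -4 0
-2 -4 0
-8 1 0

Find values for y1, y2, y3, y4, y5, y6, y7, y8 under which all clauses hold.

Pure literal: y6 appears only negated; assign y6 = False.
Try y1 = False.
  then y3 is forced to False.
  then y4 is forced to False.
  then y5 is forced to True.
  then y7 is forced to False.
  then y2 is forced to True.
  then y8 is forced to False.
Check each clause:
  1. (y1 || !y3) — !y3 is true.
  2. (y4 || !y5 || !y7) — !y7 is true.
  3. (y4 || y7 || !y6) — !y6 is true.
  4. (!y3 || y2 || y7) — y2 is true.
  5. (!y7 || y2) — !y7 is true.
  6. (y8 || y3 || !y6) — !y6 is true.
  7. (!y8 || !y1 || !y7) — !y8 is true.
  8. (!y5 || !y4) — !y4 is true.
  9. (!y4 || y2) — y2 is true.
  10. (y5 || !y8) — !y8 is true.
  11. (!y1 || !y8) — !y8 is true.
  12. (y7 || y3 || y2) — y2 is true.
  13. (!y4 || y1 || y3) — !y4 is true.
  14. (y5 || y4 || y1) — y5 is true.
  15. (!y3 || !y4) — !y4 is true.
  16. (y8 || !y7) — !y7 is true.
  17. (y2 || !y6 || !y7) — !y7 is true.
  18. (!y1 || !y7) — !y7 is true.
  19. (!y4 || y3) — !y4 is true.
  20. (y7 || !y4) — !y4 is true.
  21. (!y2 || !y4) — !y4 is true.
  22. (y1 || !y8) — !y8 is true.

y1=F  y2=T  y3=F  y4=F  y5=T  y6=F  y7=F  y8=F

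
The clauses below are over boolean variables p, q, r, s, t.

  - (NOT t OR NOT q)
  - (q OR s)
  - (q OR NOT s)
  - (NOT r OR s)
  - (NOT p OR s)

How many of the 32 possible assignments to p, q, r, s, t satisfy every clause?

5

Satisfying assignments:
  p=0 q=1 r=0 s=0 t=0
  p=0 q=1 r=0 s=1 t=0
  p=0 q=1 r=1 s=1 t=0
  p=1 q=1 r=0 s=1 t=0
  p=1 q=1 r=1 s=1 t=0
Count: 5.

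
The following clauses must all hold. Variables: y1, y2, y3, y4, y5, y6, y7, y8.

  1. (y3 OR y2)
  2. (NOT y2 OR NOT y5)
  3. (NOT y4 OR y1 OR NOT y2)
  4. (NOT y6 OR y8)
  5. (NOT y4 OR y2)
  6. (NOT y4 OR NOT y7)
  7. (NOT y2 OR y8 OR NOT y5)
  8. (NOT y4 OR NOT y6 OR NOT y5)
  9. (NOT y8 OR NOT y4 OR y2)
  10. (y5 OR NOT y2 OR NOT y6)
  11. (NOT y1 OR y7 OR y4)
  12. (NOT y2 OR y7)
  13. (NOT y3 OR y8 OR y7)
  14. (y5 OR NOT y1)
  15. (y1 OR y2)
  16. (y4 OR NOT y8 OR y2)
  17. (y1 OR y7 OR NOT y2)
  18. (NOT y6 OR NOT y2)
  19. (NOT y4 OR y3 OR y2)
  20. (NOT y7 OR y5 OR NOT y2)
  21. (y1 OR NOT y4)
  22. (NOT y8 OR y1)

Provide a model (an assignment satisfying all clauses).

y6 occurs only negated in the remaining clauses — set y6 = False.
Branch on y1: take y1 = True.
  then y5 is forced to True.
  then y2 is forced to False.
  then y3 is forced to True.
  then y4 is forced to False.
  then y7 is forced to True.
  then y8 is forced to False.
Every clause has at least one true literal under this assignment.
Check each clause:
  1. (y2 OR y3) — y3 is true.
  2. (NOT y2 OR NOT y5) — NOT y2 is true.
  3. (NOT y4 OR y1 OR NOT y2) — y1 is true.
  4. (NOT y6 OR y8) — NOT y6 is true.
  5. (y2 OR NOT y4) — NOT y4 is true.
  6. (NOT y4 OR NOT y7) — NOT y4 is true.
  7. (NOT y2 OR y8 OR NOT y5) — NOT y2 is true.
  8. (NOT y6 OR NOT y4 OR NOT y5) — NOT y6 is true.
  9. (y2 OR NOT y8 OR NOT y4) — NOT y8 is true.
  10. (y5 OR NOT y2 OR NOT y6) — NOT y6 is true.
  11. (NOT y1 OR y4 OR y7) — y7 is true.
  12. (NOT y2 OR y7) — NOT y2 is true.
  13. (y8 OR NOT y3 OR y7) — y7 is true.
  14. (y5 OR NOT y1) — y5 is true.
  15. (y2 OR y1) — y1 is true.
  16. (y2 OR y4 OR NOT y8) — NOT y8 is true.
  17. (NOT y2 OR y1 OR y7) — y1 is true.
  18. (NOT y2 OR NOT y6) — NOT y6 is true.
  19. (NOT y4 OR y3 OR y2) — y3 is true.
  20. (NOT y2 OR y5 OR NOT y7) — y5 is true.
  21. (y1 OR NOT y4) — y1 is true.
  22. (y1 OR NOT y8) — NOT y8 is true.

y1=T, y2=F, y3=T, y4=F, y5=T, y6=F, y7=T, y8=F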